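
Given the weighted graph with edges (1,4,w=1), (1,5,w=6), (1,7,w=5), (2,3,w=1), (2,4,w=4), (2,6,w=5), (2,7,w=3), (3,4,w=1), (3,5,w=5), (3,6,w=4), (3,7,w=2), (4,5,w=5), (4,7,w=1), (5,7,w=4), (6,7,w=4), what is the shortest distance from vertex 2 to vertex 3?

Step 1: Build adjacency list with weights:
  1: 4(w=1), 5(w=6), 7(w=5)
  2: 3(w=1), 4(w=4), 6(w=5), 7(w=3)
  3: 2(w=1), 4(w=1), 5(w=5), 6(w=4), 7(w=2)
  4: 1(w=1), 2(w=4), 3(w=1), 5(w=5), 7(w=1)
  5: 1(w=6), 3(w=5), 4(w=5), 7(w=4)
  6: 2(w=5), 3(w=4), 7(w=4)
  7: 1(w=5), 2(w=3), 3(w=2), 4(w=1), 5(w=4), 6(w=4)

Step 2: Apply Dijkstra's algorithm from vertex 2:
  Visit vertex 2 (distance=0)
    Update dist[3] = 1
    Update dist[4] = 4
    Update dist[6] = 5
    Update dist[7] = 3
  Visit vertex 3 (distance=1)
    Update dist[4] = 2
    Update dist[5] = 6

Step 3: Shortest path: 2 -> 3
Total weight: 1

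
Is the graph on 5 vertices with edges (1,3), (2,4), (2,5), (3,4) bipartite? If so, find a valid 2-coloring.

Step 1: Attempt 2-coloring using BFS:
  Start at vertex 1, assign color 0
  Color vertex 3 with color 1 (neighbor of 1)
  Color vertex 4 with color 0 (neighbor of 3)
  Color vertex 2 with color 1 (neighbor of 4)
  Color vertex 5 with color 0 (neighbor of 2)

Step 2: 2-coloring succeeded. No conflicts found.
  Set A (color 0): {1, 4, 5}
  Set B (color 1): {2, 3}

The graph is bipartite with partition {1, 4, 5}, {2, 3}.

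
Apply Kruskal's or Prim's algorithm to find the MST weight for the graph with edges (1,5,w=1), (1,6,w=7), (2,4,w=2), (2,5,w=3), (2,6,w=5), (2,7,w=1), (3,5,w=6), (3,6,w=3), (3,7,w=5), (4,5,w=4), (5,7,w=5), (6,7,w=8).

Apply Kruskal's algorithm (sort edges by weight, add if no cycle):

Sorted edges by weight:
  (1,5) w=1
  (2,7) w=1
  (2,4) w=2
  (2,5) w=3
  (3,6) w=3
  (4,5) w=4
  (2,6) w=5
  (3,7) w=5
  (5,7) w=5
  (3,5) w=6
  (1,6) w=7
  (6,7) w=8

Add edge (1,5) w=1 -- no cycle. Running total: 1
Add edge (2,7) w=1 -- no cycle. Running total: 2
Add edge (2,4) w=2 -- no cycle. Running total: 4
Add edge (2,5) w=3 -- no cycle. Running total: 7
Add edge (3,6) w=3 -- no cycle. Running total: 10
Skip edge (4,5) w=4 -- would create cycle
Add edge (2,6) w=5 -- no cycle. Running total: 15

MST edges: (1,5,w=1), (2,7,w=1), (2,4,w=2), (2,5,w=3), (3,6,w=3), (2,6,w=5)
Total MST weight: 1 + 1 + 2 + 3 + 3 + 5 = 15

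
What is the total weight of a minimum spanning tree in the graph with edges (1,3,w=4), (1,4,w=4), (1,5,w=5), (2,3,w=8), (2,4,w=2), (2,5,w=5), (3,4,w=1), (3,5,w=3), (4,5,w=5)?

Apply Kruskal's algorithm (sort edges by weight, add if no cycle):

Sorted edges by weight:
  (3,4) w=1
  (2,4) w=2
  (3,5) w=3
  (1,4) w=4
  (1,3) w=4
  (1,5) w=5
  (2,5) w=5
  (4,5) w=5
  (2,3) w=8

Add edge (3,4) w=1 -- no cycle. Running total: 1
Add edge (2,4) w=2 -- no cycle. Running total: 3
Add edge (3,5) w=3 -- no cycle. Running total: 6
Add edge (1,4) w=4 -- no cycle. Running total: 10

MST edges: (3,4,w=1), (2,4,w=2), (3,5,w=3), (1,4,w=4)
Total MST weight: 1 + 2 + 3 + 4 = 10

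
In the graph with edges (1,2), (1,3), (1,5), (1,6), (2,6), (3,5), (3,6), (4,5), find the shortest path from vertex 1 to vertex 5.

Step 1: Build adjacency list:
  1: 2, 3, 5, 6
  2: 1, 6
  3: 1, 5, 6
  4: 5
  5: 1, 3, 4
  6: 1, 2, 3

Step 2: BFS from vertex 1 to find shortest path to 5:
  vertex 2 reached at distance 1
  vertex 3 reached at distance 1
  vertex 5 reached at distance 1

Step 3: Shortest path: 1 -> 5
Path length: 1 edge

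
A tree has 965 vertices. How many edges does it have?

A tree on n vertices always has exactly n - 1 edges.
For n = 965: edges = 965 - 1 = 964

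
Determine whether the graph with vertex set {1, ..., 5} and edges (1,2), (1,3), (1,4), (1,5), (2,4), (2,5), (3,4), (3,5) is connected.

Step 1: Build adjacency list from edges:
  1: 2, 3, 4, 5
  2: 1, 4, 5
  3: 1, 4, 5
  4: 1, 2, 3
  5: 1, 2, 3

Step 2: Run BFS/DFS from vertex 1:
  Visited: {1, 2, 3, 4, 5}
  Reached 5 of 5 vertices

Step 3: All 5 vertices reached from vertex 1, so the graph is connected.
Answer: Yes, the graph is connected.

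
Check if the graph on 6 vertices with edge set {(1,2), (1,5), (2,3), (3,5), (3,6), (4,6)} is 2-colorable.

Step 1: Attempt 2-coloring using BFS:
  Start at vertex 1, assign color 0
  Color vertex 2 with color 1 (neighbor of 1)
  Color vertex 5 with color 1 (neighbor of 1)
  Color vertex 3 with color 0 (neighbor of 2)
  Color vertex 6 with color 1 (neighbor of 3)
  Color vertex 4 with color 0 (neighbor of 6)

Step 2: 2-coloring succeeded. No conflicts found.
  Set A (color 0): {1, 3, 4}
  Set B (color 1): {2, 5, 6}

The graph is bipartite with partition {1, 3, 4}, {2, 5, 6}.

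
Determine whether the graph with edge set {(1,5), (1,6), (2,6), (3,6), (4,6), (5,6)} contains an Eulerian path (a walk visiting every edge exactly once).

Step 1: Find the degree of each vertex:
  deg(1) = 2
  deg(2) = 1
  deg(3) = 1
  deg(4) = 1
  deg(5) = 2
  deg(6) = 5

Step 2: Count vertices with odd degree:
  Odd-degree vertices: 2, 3, 4, 6 (4 total)

Step 3: Apply Euler's theorem:
  - Eulerian circuit exists iff graph is connected and all vertices have even degree
  - Eulerian path exists iff graph is connected and has 0 or 2 odd-degree vertices

Graph has 4 odd-degree vertices (need 0 or 2).
Neither Eulerian path nor Eulerian circuit exists.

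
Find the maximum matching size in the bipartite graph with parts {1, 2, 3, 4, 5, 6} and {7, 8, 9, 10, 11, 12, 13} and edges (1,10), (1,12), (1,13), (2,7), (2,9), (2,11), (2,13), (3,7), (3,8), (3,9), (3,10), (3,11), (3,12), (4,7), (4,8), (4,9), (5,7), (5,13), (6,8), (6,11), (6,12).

Step 1: List the neighbors of each left vertex:
  1: 10, 12, 13
  2: 7, 9, 11, 13
  3: 7, 8, 9, 10, 11, 12
  4: 7, 8, 9
  5: 7, 13
  6: 8, 11, 12

Step 2: Greedily match left vertices, then look for augmenting paths:
  Match 1 -- 10
  Match 2 -- 7
  Match 3 -- 8
  Match 4 -- 9
  Match 5 -- 13
  Match 6 -- 11
  No augmenting path remains.

Step 3: Verify this is maximum:
  Matching size 6 = min(|L|, |R|) = min(6, 7), which is an upper bound, so this matching is maximum.

Maximum matching: {(1,10), (2,7), (3,8), (4,9), (5,13), (6,11)}
Size: 6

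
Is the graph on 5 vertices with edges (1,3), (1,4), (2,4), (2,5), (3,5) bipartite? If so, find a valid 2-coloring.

Step 1: Attempt 2-coloring using BFS:
  Start at vertex 1, assign color 0
  Color vertex 3 with color 1 (neighbor of 1)
  Color vertex 4 with color 1 (neighbor of 1)
  Color vertex 5 with color 0 (neighbor of 3)
  Color vertex 2 with color 0 (neighbor of 4)

Step 2: Conflict found! Vertices 5 and 2 are adjacent but have the same color.
This means the graph contains an odd cycle.

The graph is NOT bipartite.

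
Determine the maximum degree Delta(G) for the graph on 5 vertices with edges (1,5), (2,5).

Step 1: Count edges incident to each vertex:
  deg(1) = 1 (neighbors: 5)
  deg(2) = 1 (neighbors: 5)
  deg(3) = 0 (neighbors: none)
  deg(4) = 0 (neighbors: none)
  deg(5) = 2 (neighbors: 1, 2)

Step 2: Find maximum:
  max(1, 1, 0, 0, 2) = 2 (vertex 5)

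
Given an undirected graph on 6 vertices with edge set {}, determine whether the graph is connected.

Step 1: Build adjacency list from edges:
  1: (none)
  2: (none)
  3: (none)
  4: (none)
  5: (none)
  6: (none)

Step 2: Run BFS/DFS from vertex 1:
  Visited: {1}
  Reached 1 of 6 vertices

Step 3: Only 1 of 6 vertices reached. Graph is disconnected.
Connected components: {1}, {2}, {3}, {4}, {5}, {6}
Answer: No, the graph is not connected (6 components).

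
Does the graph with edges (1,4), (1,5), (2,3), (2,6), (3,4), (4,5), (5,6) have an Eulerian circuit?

Step 1: Find the degree of each vertex:
  deg(1) = 2
  deg(2) = 2
  deg(3) = 2
  deg(4) = 3
  deg(5) = 3
  deg(6) = 2

Step 2: Count vertices with odd degree:
  Odd-degree vertices: 4, 5 (2 total)

Step 3: Apply Euler's theorem:
  - Eulerian circuit exists iff graph is connected and all vertices have even degree
  - Eulerian path exists iff graph is connected and has 0 or 2 odd-degree vertices

Graph is connected with exactly 2 odd-degree vertices (4, 5).
Eulerian path exists (starting and ending at the odd-degree vertices), but no Eulerian circuit.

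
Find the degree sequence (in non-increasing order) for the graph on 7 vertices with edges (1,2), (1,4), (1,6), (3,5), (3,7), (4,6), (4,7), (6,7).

Step 1: Count edges incident to each vertex:
  deg(1) = 3 (neighbors: 2, 4, 6)
  deg(2) = 1 (neighbors: 1)
  deg(3) = 2 (neighbors: 5, 7)
  deg(4) = 3 (neighbors: 1, 6, 7)
  deg(5) = 1 (neighbors: 3)
  deg(6) = 3 (neighbors: 1, 4, 7)
  deg(7) = 3 (neighbors: 3, 4, 6)

Step 2: Sort degrees in non-increasing order:
  Degrees: [3, 1, 2, 3, 1, 3, 3] -> sorted: [3, 3, 3, 3, 2, 1, 1]

Degree sequence: [3, 3, 3, 3, 2, 1, 1]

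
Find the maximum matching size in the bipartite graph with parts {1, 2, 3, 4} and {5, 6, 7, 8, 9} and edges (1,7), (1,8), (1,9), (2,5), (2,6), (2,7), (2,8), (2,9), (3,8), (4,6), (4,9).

Step 1: List the neighbors of each left vertex:
  1: 7, 8, 9
  2: 5, 6, 7, 8, 9
  3: 8
  4: 6, 9

Step 2: Greedily match left vertices, then look for augmenting paths:
  Match 1 -- 7
  Match 2 -- 5
  Match 3 -- 8
  Match 4 -- 6
  No augmenting path remains.

Step 3: Verify this is maximum:
  Matching size 4 = min(|L|, |R|) = min(4, 5), which is an upper bound, so this matching is maximum.

Maximum matching: {(1,7), (2,5), (3,8), (4,6)}
Size: 4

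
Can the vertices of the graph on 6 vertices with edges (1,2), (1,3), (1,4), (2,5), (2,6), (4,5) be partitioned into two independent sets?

Step 1: Attempt 2-coloring using BFS:
  Start at vertex 1, assign color 0
  Color vertex 2 with color 1 (neighbor of 1)
  Color vertex 3 with color 1 (neighbor of 1)
  Color vertex 4 with color 1 (neighbor of 1)
  Color vertex 5 with color 0 (neighbor of 2)
  Color vertex 6 with color 0 (neighbor of 2)

Step 2: 2-coloring succeeded. No conflicts found.
  Set A (color 0): {1, 5, 6}
  Set B (color 1): {2, 3, 4}

The graph is bipartite with partition {1, 5, 6}, {2, 3, 4}.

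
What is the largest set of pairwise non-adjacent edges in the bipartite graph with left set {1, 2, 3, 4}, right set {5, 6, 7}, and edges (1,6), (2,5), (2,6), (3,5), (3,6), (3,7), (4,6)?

Step 1: List the neighbors of each left vertex:
  1: 6
  2: 5, 6
  3: 5, 6, 7
  4: 6

Step 2: Greedily match left vertices, then look for augmenting paths:
  Match 1 -- 6
  Match 2 -- 5
  Match 3 -- 7
  No augmenting path remains.

Step 3: Verify this is maximum:
  Matching size 3 = min(|L|, |R|) = min(4, 3), which is an upper bound, so this matching is maximum.

Maximum matching: {(1,6), (2,5), (3,7)}
Size: 3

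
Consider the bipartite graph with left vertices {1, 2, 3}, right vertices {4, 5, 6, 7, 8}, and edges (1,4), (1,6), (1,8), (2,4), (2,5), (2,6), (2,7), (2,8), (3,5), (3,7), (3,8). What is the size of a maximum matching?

Step 1: List the neighbors of each left vertex:
  1: 4, 6, 8
  2: 4, 5, 6, 7, 8
  3: 5, 7, 8

Step 2: Greedily match left vertices, then look for augmenting paths:
  Match 1 -- 4
  Match 2 -- 5
  Match 3 -- 7
  No augmenting path remains.

Step 3: Verify this is maximum:
  Matching size 3 = min(|L|, |R|) = min(3, 5), which is an upper bound, so this matching is maximum.

Maximum matching: {(1,4), (2,5), (3,7)}
Size: 3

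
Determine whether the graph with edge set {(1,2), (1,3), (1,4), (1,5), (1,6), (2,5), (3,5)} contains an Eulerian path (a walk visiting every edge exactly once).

Step 1: Find the degree of each vertex:
  deg(1) = 5
  deg(2) = 2
  deg(3) = 2
  deg(4) = 1
  deg(5) = 3
  deg(6) = 1

Step 2: Count vertices with odd degree:
  Odd-degree vertices: 1, 4, 5, 6 (4 total)

Step 3: Apply Euler's theorem:
  - Eulerian circuit exists iff graph is connected and all vertices have even degree
  - Eulerian path exists iff graph is connected and has 0 or 2 odd-degree vertices

Graph has 4 odd-degree vertices (need 0 or 2).
Neither Eulerian path nor Eulerian circuit exists.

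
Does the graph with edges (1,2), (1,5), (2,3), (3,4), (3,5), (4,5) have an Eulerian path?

Step 1: Find the degree of each vertex:
  deg(1) = 2
  deg(2) = 2
  deg(3) = 3
  deg(4) = 2
  deg(5) = 3

Step 2: Count vertices with odd degree:
  Odd-degree vertices: 3, 5 (2 total)

Step 3: Apply Euler's theorem:
  - Eulerian circuit exists iff graph is connected and all vertices have even degree
  - Eulerian path exists iff graph is connected and has 0 or 2 odd-degree vertices

Graph is connected with exactly 2 odd-degree vertices (3, 5).
Eulerian path exists (starting and ending at the odd-degree vertices), but no Eulerian circuit.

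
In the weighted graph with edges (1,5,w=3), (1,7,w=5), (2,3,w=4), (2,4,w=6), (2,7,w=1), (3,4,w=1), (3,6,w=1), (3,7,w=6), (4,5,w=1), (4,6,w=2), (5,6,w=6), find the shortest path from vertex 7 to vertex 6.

Step 1: Build adjacency list with weights:
  1: 5(w=3), 7(w=5)
  2: 3(w=4), 4(w=6), 7(w=1)
  3: 2(w=4), 4(w=1), 6(w=1), 7(w=6)
  4: 2(w=6), 3(w=1), 5(w=1), 6(w=2)
  5: 1(w=3), 4(w=1), 6(w=6)
  6: 3(w=1), 4(w=2), 5(w=6)
  7: 1(w=5), 2(w=1), 3(w=6)

Step 2: Apply Dijkstra's algorithm from vertex 7:
  Visit vertex 7 (distance=0)
    Update dist[1] = 5
    Update dist[2] = 1
    Update dist[3] = 6
  Visit vertex 2 (distance=1)
    Update dist[3] = 5
    Update dist[4] = 7
  Visit vertex 1 (distance=5)
    Update dist[5] = 8
  Visit vertex 3 (distance=5)
    Update dist[4] = 6
    Update dist[6] = 6
  Visit vertex 4 (distance=6)
    Update dist[5] = 7
  Visit vertex 6 (distance=6)

Step 3: Shortest path: 7 -> 2 -> 3 -> 6
Total weight: 1 + 4 + 1 = 6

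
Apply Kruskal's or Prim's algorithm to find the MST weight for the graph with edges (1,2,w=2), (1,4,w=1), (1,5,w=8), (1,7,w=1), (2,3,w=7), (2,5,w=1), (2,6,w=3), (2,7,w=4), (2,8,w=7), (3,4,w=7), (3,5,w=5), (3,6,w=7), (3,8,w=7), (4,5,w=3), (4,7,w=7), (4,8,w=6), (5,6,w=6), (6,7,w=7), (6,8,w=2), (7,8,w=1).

Apply Kruskal's algorithm (sort edges by weight, add if no cycle):

Sorted edges by weight:
  (1,4) w=1
  (1,7) w=1
  (2,5) w=1
  (7,8) w=1
  (1,2) w=2
  (6,8) w=2
  (2,6) w=3
  (4,5) w=3
  (2,7) w=4
  (3,5) w=5
  (4,8) w=6
  (5,6) w=6
  (2,3) w=7
  (2,8) w=7
  (3,4) w=7
  (3,8) w=7
  (3,6) w=7
  (4,7) w=7
  (6,7) w=7
  (1,5) w=8

Add edge (1,4) w=1 -- no cycle. Running total: 1
Add edge (1,7) w=1 -- no cycle. Running total: 2
Add edge (2,5) w=1 -- no cycle. Running total: 3
Add edge (7,8) w=1 -- no cycle. Running total: 4
Add edge (1,2) w=2 -- no cycle. Running total: 6
Add edge (6,8) w=2 -- no cycle. Running total: 8
Skip edge (2,6) w=3 -- would create cycle
Skip edge (4,5) w=3 -- would create cycle
Skip edge (2,7) w=4 -- would create cycle
Add edge (3,5) w=5 -- no cycle. Running total: 13

MST edges: (1,4,w=1), (1,7,w=1), (2,5,w=1), (7,8,w=1), (1,2,w=2), (6,8,w=2), (3,5,w=5)
Total MST weight: 1 + 1 + 1 + 1 + 2 + 2 + 5 = 13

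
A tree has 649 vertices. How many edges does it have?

A tree on n vertices always has exactly n - 1 edges.
For n = 649: edges = 649 - 1 = 648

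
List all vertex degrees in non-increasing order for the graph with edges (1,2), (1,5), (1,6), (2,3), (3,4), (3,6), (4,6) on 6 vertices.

Step 1: Count edges incident to each vertex:
  deg(1) = 3 (neighbors: 2, 5, 6)
  deg(2) = 2 (neighbors: 1, 3)
  deg(3) = 3 (neighbors: 2, 4, 6)
  deg(4) = 2 (neighbors: 3, 6)
  deg(5) = 1 (neighbors: 1)
  deg(6) = 3 (neighbors: 1, 3, 4)

Step 2: Sort degrees in non-increasing order:
  Degrees: [3, 2, 3, 2, 1, 3] -> sorted: [3, 3, 3, 2, 2, 1]

Degree sequence: [3, 3, 3, 2, 2, 1]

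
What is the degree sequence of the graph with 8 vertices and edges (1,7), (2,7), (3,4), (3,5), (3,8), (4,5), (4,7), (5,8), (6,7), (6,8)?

Step 1: Count edges incident to each vertex:
  deg(1) = 1 (neighbors: 7)
  deg(2) = 1 (neighbors: 7)
  deg(3) = 3 (neighbors: 4, 5, 8)
  deg(4) = 3 (neighbors: 3, 5, 7)
  deg(5) = 3 (neighbors: 3, 4, 8)
  deg(6) = 2 (neighbors: 7, 8)
  deg(7) = 4 (neighbors: 1, 2, 4, 6)
  deg(8) = 3 (neighbors: 3, 5, 6)

Step 2: Sort degrees in non-increasing order:
  Degrees: [1, 1, 3, 3, 3, 2, 4, 3] -> sorted: [4, 3, 3, 3, 3, 2, 1, 1]

Degree sequence: [4, 3, 3, 3, 3, 2, 1, 1]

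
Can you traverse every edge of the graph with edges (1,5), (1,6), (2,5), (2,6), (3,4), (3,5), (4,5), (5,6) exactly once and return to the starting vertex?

Step 1: Find the degree of each vertex:
  deg(1) = 2
  deg(2) = 2
  deg(3) = 2
  deg(4) = 2
  deg(5) = 5
  deg(6) = 3

Step 2: Count vertices with odd degree:
  Odd-degree vertices: 5, 6 (2 total)

Step 3: Apply Euler's theorem:
  - Eulerian circuit exists iff graph is connected and all vertices have even degree
  - Eulerian path exists iff graph is connected and has 0 or 2 odd-degree vertices

Graph is connected with exactly 2 odd-degree vertices (5, 6).
Eulerian path exists (starting and ending at the odd-degree vertices), but no Eulerian circuit.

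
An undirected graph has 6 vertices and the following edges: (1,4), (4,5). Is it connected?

Step 1: Build adjacency list from edges:
  1: 4
  2: (none)
  3: (none)
  4: 1, 5
  5: 4
  6: (none)

Step 2: Run BFS/DFS from vertex 1:
  Visited: {1, 4, 5}
  Reached 3 of 6 vertices

Step 3: Only 3 of 6 vertices reached. Graph is disconnected.
Connected components: {1, 4, 5}, {2}, {3}, {6}
Answer: No, the graph is not connected (4 components).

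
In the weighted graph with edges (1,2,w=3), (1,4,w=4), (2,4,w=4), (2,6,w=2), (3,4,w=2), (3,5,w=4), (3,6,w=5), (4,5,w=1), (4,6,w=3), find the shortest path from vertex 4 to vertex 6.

Step 1: Build adjacency list with weights:
  1: 2(w=3), 4(w=4)
  2: 1(w=3), 4(w=4), 6(w=2)
  3: 4(w=2), 5(w=4), 6(w=5)
  4: 1(w=4), 2(w=4), 3(w=2), 5(w=1), 6(w=3)
  5: 3(w=4), 4(w=1)
  6: 2(w=2), 3(w=5), 4(w=3)

Step 2: Apply Dijkstra's algorithm from vertex 4:
  Visit vertex 4 (distance=0)
    Update dist[1] = 4
    Update dist[2] = 4
    Update dist[3] = 2
    Update dist[5] = 1
    Update dist[6] = 3
  Visit vertex 5 (distance=1)
  Visit vertex 3 (distance=2)
  Visit vertex 6 (distance=3)

Step 3: Shortest path: 4 -> 6
Total weight: 3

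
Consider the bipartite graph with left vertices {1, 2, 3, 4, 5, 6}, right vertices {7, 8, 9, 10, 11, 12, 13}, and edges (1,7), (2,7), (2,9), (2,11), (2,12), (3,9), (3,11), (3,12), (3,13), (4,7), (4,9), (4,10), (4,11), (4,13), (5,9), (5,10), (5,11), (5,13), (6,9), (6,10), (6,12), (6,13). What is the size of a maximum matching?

Step 1: List the neighbors of each left vertex:
  1: 7
  2: 7, 9, 11, 12
  3: 9, 11, 12, 13
  4: 7, 9, 10, 11, 13
  5: 9, 10, 11, 13
  6: 9, 10, 12, 13

Step 2: Greedily match left vertices, then look for augmenting paths:
  Match 1 -- 7
  Match 2 -- 9
  Match 3 -- 11
  Match 4 -- 10
  Match 5 -- 13
  Match 6 -- 12
  No augmenting path remains.

Step 3: Verify this is maximum:
  Matching size 6 = min(|L|, |R|) = min(6, 7), which is an upper bound, so this matching is maximum.

Maximum matching: {(1,7), (2,9), (3,11), (4,10), (5,13), (6,12)}
Size: 6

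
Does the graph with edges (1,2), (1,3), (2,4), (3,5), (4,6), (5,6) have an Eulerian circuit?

Step 1: Find the degree of each vertex:
  deg(1) = 2
  deg(2) = 2
  deg(3) = 2
  deg(4) = 2
  deg(5) = 2
  deg(6) = 2

Step 2: Count vertices with odd degree:
  All vertices have even degree (0 odd-degree vertices)

Step 3: Apply Euler's theorem:
  - Eulerian circuit exists iff graph is connected and all vertices have even degree
  - Eulerian path exists iff graph is connected and has 0 or 2 odd-degree vertices

Graph is connected with 0 odd-degree vertices.
Both Eulerian circuit and Eulerian path exist.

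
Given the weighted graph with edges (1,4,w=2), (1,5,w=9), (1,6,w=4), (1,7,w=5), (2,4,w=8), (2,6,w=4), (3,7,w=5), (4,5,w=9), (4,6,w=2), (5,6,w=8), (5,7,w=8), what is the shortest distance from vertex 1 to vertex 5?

Step 1: Build adjacency list with weights:
  1: 4(w=2), 5(w=9), 6(w=4), 7(w=5)
  2: 4(w=8), 6(w=4)
  3: 7(w=5)
  4: 1(w=2), 2(w=8), 5(w=9), 6(w=2)
  5: 1(w=9), 4(w=9), 6(w=8), 7(w=8)
  6: 1(w=4), 2(w=4), 4(w=2), 5(w=8)
  7: 1(w=5), 3(w=5), 5(w=8)

Step 2: Apply Dijkstra's algorithm from vertex 1:
  Visit vertex 1 (distance=0)
    Update dist[4] = 2
    Update dist[5] = 9
    Update dist[6] = 4
    Update dist[7] = 5
  Visit vertex 4 (distance=2)
    Update dist[2] = 10
  Visit vertex 6 (distance=4)
    Update dist[2] = 8
  Visit vertex 7 (distance=5)
    Update dist[3] = 10
  Visit vertex 2 (distance=8)
  Visit vertex 5 (distance=9)

Step 3: Shortest path: 1 -> 5
Total weight: 9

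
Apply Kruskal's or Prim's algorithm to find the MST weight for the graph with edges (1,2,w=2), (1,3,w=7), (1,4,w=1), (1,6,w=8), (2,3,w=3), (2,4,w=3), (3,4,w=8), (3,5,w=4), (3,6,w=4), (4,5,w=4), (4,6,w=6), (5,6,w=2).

Apply Kruskal's algorithm (sort edges by weight, add if no cycle):

Sorted edges by weight:
  (1,4) w=1
  (1,2) w=2
  (5,6) w=2
  (2,4) w=3
  (2,3) w=3
  (3,5) w=4
  (3,6) w=4
  (4,5) w=4
  (4,6) w=6
  (1,3) w=7
  (1,6) w=8
  (3,4) w=8

Add edge (1,4) w=1 -- no cycle. Running total: 1
Add edge (1,2) w=2 -- no cycle. Running total: 3
Add edge (5,6) w=2 -- no cycle. Running total: 5
Skip edge (2,4) w=3 -- would create cycle
Add edge (2,3) w=3 -- no cycle. Running total: 8
Add edge (3,5) w=4 -- no cycle. Running total: 12

MST edges: (1,4,w=1), (1,2,w=2), (5,6,w=2), (2,3,w=3), (3,5,w=4)
Total MST weight: 1 + 2 + 2 + 3 + 4 = 12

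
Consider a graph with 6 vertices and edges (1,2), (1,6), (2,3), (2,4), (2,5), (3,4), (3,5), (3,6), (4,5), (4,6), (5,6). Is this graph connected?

Step 1: Build adjacency list from edges:
  1: 2, 6
  2: 1, 3, 4, 5
  3: 2, 4, 5, 6
  4: 2, 3, 5, 6
  5: 2, 3, 4, 6
  6: 1, 3, 4, 5

Step 2: Run BFS/DFS from vertex 1:
  Visited: {1, 2, 6, 3, 4, 5}
  Reached 6 of 6 vertices

Step 3: All 6 vertices reached from vertex 1, so the graph is connected.
Answer: Yes, the graph is connected.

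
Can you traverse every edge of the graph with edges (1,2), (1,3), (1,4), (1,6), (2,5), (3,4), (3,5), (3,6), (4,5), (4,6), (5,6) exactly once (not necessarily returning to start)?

Step 1: Find the degree of each vertex:
  deg(1) = 4
  deg(2) = 2
  deg(3) = 4
  deg(4) = 4
  deg(5) = 4
  deg(6) = 4

Step 2: Count vertices with odd degree:
  All vertices have even degree (0 odd-degree vertices)

Step 3: Apply Euler's theorem:
  - Eulerian circuit exists iff graph is connected and all vertices have even degree
  - Eulerian path exists iff graph is connected and has 0 or 2 odd-degree vertices

Graph is connected with 0 odd-degree vertices.
Both Eulerian circuit and Eulerian path exist.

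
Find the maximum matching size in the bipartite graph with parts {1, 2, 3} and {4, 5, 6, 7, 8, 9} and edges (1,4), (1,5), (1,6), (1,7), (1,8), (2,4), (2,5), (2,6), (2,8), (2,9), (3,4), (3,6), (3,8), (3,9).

Step 1: List the neighbors of each left vertex:
  1: 4, 5, 6, 7, 8
  2: 4, 5, 6, 8, 9
  3: 4, 6, 8, 9

Step 2: Greedily match left vertices, then look for augmenting paths:
  Match 1 -- 4
  Match 2 -- 5
  Match 3 -- 6
  No augmenting path remains.

Step 3: Verify this is maximum:
  Matching size 3 = min(|L|, |R|) = min(3, 6), which is an upper bound, so this matching is maximum.

Maximum matching: {(1,4), (2,5), (3,6)}
Size: 3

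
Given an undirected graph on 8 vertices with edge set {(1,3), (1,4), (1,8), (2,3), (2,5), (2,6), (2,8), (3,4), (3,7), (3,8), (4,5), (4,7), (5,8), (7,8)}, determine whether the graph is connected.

Step 1: Build adjacency list from edges:
  1: 3, 4, 8
  2: 3, 5, 6, 8
  3: 1, 2, 4, 7, 8
  4: 1, 3, 5, 7
  5: 2, 4, 8
  6: 2
  7: 3, 4, 8
  8: 1, 2, 3, 5, 7

Step 2: Run BFS/DFS from vertex 1:
  Visited: {1, 3, 4, 8, 2, 7, 5, 6}
  Reached 8 of 8 vertices

Step 3: All 8 vertices reached from vertex 1, so the graph is connected.
Answer: Yes, the graph is connected.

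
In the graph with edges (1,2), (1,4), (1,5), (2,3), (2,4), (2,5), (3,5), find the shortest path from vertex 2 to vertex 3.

Step 1: Build adjacency list:
  1: 2, 4, 5
  2: 1, 3, 4, 5
  3: 2, 5
  4: 1, 2
  5: 1, 2, 3

Step 2: BFS from vertex 2 to find shortest path to 3:
  vertex 1 reached at distance 1
  vertex 3 reached at distance 1

Step 3: Shortest path: 2 -> 3
Path length: 1 edge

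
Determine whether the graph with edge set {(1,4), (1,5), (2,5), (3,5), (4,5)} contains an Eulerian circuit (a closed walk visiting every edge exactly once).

Step 1: Find the degree of each vertex:
  deg(1) = 2
  deg(2) = 1
  deg(3) = 1
  deg(4) = 2
  deg(5) = 4

Step 2: Count vertices with odd degree:
  Odd-degree vertices: 2, 3 (2 total)

Step 3: Apply Euler's theorem:
  - Eulerian circuit exists iff graph is connected and all vertices have even degree
  - Eulerian path exists iff graph is connected and has 0 or 2 odd-degree vertices

Graph is connected with exactly 2 odd-degree vertices (2, 3).
Eulerian path exists (starting and ending at the odd-degree vertices), but no Eulerian circuit.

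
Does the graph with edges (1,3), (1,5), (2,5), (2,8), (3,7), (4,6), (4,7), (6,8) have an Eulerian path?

Step 1: Find the degree of each vertex:
  deg(1) = 2
  deg(2) = 2
  deg(3) = 2
  deg(4) = 2
  deg(5) = 2
  deg(6) = 2
  deg(7) = 2
  deg(8) = 2

Step 2: Count vertices with odd degree:
  All vertices have even degree (0 odd-degree vertices)

Step 3: Apply Euler's theorem:
  - Eulerian circuit exists iff graph is connected and all vertices have even degree
  - Eulerian path exists iff graph is connected and has 0 or 2 odd-degree vertices

Graph is connected with 0 odd-degree vertices.
Both Eulerian circuit and Eulerian path exist.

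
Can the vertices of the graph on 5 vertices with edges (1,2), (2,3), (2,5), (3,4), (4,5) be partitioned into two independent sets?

Step 1: Attempt 2-coloring using BFS:
  Start at vertex 1, assign color 0
  Color vertex 2 with color 1 (neighbor of 1)
  Color vertex 3 with color 0 (neighbor of 2)
  Color vertex 5 with color 0 (neighbor of 2)
  Color vertex 4 with color 1 (neighbor of 3)

Step 2: 2-coloring succeeded. No conflicts found.
  Set A (color 0): {1, 3, 5}
  Set B (color 1): {2, 4}

The graph is bipartite with partition {1, 3, 5}, {2, 4}.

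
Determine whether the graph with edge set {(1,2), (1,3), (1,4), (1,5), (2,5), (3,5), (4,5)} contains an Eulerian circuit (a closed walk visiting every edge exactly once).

Step 1: Find the degree of each vertex:
  deg(1) = 4
  deg(2) = 2
  deg(3) = 2
  deg(4) = 2
  deg(5) = 4

Step 2: Count vertices with odd degree:
  All vertices have even degree (0 odd-degree vertices)

Step 3: Apply Euler's theorem:
  - Eulerian circuit exists iff graph is connected and all vertices have even degree
  - Eulerian path exists iff graph is connected and has 0 or 2 odd-degree vertices

Graph is connected with 0 odd-degree vertices.
Both Eulerian circuit and Eulerian path exist.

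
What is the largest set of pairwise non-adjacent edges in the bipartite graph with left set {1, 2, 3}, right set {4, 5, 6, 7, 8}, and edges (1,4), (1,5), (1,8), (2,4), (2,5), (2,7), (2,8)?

Step 1: List the neighbors of each left vertex:
  1: 4, 5, 8
  2: 4, 5, 7, 8
  3: (none)

Step 2: Greedily match left vertices, then look for augmenting paths:
  Match 1 -- 4
  Match 2 -- 5
  No augmenting path remains.

Step 3: Verify this is maximum:
  Matching has size 2. The vertex set {1, 2} covers every edge and has size 2; any matching has at most one edge per cover vertex, so 2 is maximum (König's theorem).

Maximum matching: {(1,4), (2,5)}
Size: 2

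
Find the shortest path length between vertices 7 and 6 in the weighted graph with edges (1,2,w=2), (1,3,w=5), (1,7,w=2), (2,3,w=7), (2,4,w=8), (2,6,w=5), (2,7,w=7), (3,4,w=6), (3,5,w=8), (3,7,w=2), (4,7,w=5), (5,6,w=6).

Step 1: Build adjacency list with weights:
  1: 2(w=2), 3(w=5), 7(w=2)
  2: 1(w=2), 3(w=7), 4(w=8), 6(w=5), 7(w=7)
  3: 1(w=5), 2(w=7), 4(w=6), 5(w=8), 7(w=2)
  4: 2(w=8), 3(w=6), 7(w=5)
  5: 3(w=8), 6(w=6)
  6: 2(w=5), 5(w=6)
  7: 1(w=2), 2(w=7), 3(w=2), 4(w=5)

Step 2: Apply Dijkstra's algorithm from vertex 7:
  Visit vertex 7 (distance=0)
    Update dist[1] = 2
    Update dist[2] = 7
    Update dist[3] = 2
    Update dist[4] = 5
  Visit vertex 1 (distance=2)
    Update dist[2] = 4
  Visit vertex 3 (distance=2)
    Update dist[5] = 10
  Visit vertex 2 (distance=4)
    Update dist[6] = 9
  Visit vertex 4 (distance=5)
  Visit vertex 6 (distance=9)

Step 3: Shortest path: 7 -> 1 -> 2 -> 6
Total weight: 2 + 2 + 5 = 9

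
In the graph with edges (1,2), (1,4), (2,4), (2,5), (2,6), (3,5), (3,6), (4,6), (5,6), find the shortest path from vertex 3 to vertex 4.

Step 1: Build adjacency list:
  1: 2, 4
  2: 1, 4, 5, 6
  3: 5, 6
  4: 1, 2, 6
  5: 2, 3, 6
  6: 2, 3, 4, 5

Step 2: BFS from vertex 3 to find shortest path to 4:
  vertex 5 reached at distance 1
  vertex 6 reached at distance 1
  vertex 2 reached at distance 2
  vertex 4 reached at distance 2

Step 3: Shortest path: 3 -> 6 -> 4
Path length: 2 edges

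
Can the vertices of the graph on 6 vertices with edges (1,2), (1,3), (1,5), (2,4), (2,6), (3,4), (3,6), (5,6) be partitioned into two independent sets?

Step 1: Attempt 2-coloring using BFS:
  Start at vertex 1, assign color 0
  Color vertex 2 with color 1 (neighbor of 1)
  Color vertex 3 with color 1 (neighbor of 1)
  Color vertex 5 with color 1 (neighbor of 1)
  Color vertex 4 with color 0 (neighbor of 2)
  Color vertex 6 with color 0 (neighbor of 2)

Step 2: 2-coloring succeeded. No conflicts found.
  Set A (color 0): {1, 4, 6}
  Set B (color 1): {2, 3, 5}

The graph is bipartite with partition {1, 4, 6}, {2, 3, 5}.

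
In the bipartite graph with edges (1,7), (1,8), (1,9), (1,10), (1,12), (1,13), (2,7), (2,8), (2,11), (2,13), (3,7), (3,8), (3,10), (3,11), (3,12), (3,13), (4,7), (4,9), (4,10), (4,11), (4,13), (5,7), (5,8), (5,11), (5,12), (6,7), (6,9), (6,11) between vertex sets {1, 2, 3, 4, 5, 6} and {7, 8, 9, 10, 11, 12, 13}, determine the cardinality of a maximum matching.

Step 1: List the neighbors of each left vertex:
  1: 7, 8, 9, 10, 12, 13
  2: 7, 8, 11, 13
  3: 7, 8, 10, 11, 12, 13
  4: 7, 9, 10, 11, 13
  5: 7, 8, 11, 12
  6: 7, 9, 11

Step 2: Greedily match left vertices, then look for augmenting paths:
  Match 1 -- 12
  Match 2 -- 8
  Match 3 -- 10
  Match 4 -- 9
  Match 5 -- 11
  Match 6 -- 7
  No augmenting path remains.

Step 3: Verify this is maximum:
  Matching size 6 = min(|L|, |R|) = min(6, 7), which is an upper bound, so this matching is maximum.

Maximum matching: {(1,12), (2,8), (3,10), (4,9), (5,11), (6,7)}
Size: 6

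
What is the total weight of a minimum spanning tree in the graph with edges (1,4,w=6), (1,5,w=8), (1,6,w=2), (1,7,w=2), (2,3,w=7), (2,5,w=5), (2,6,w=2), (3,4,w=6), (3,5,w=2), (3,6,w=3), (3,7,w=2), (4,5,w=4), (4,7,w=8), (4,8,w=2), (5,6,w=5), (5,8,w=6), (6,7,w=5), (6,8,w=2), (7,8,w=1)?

Apply Kruskal's algorithm (sort edges by weight, add if no cycle):

Sorted edges by weight:
  (7,8) w=1
  (1,7) w=2
  (1,6) w=2
  (2,6) w=2
  (3,5) w=2
  (3,7) w=2
  (4,8) w=2
  (6,8) w=2
  (3,6) w=3
  (4,5) w=4
  (2,5) w=5
  (5,6) w=5
  (6,7) w=5
  (1,4) w=6
  (3,4) w=6
  (5,8) w=6
  (2,3) w=7
  (1,5) w=8
  (4,7) w=8

Add edge (7,8) w=1 -- no cycle. Running total: 1
Add edge (1,7) w=2 -- no cycle. Running total: 3
Add edge (1,6) w=2 -- no cycle. Running total: 5
Add edge (2,6) w=2 -- no cycle. Running total: 7
Add edge (3,5) w=2 -- no cycle. Running total: 9
Add edge (3,7) w=2 -- no cycle. Running total: 11
Add edge (4,8) w=2 -- no cycle. Running total: 13

MST edges: (7,8,w=1), (1,7,w=2), (1,6,w=2), (2,6,w=2), (3,5,w=2), (3,7,w=2), (4,8,w=2)
Total MST weight: 1 + 2 + 2 + 2 + 2 + 2 + 2 = 13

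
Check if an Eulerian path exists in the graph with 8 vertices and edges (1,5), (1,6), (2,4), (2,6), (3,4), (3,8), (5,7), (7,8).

Step 1: Find the degree of each vertex:
  deg(1) = 2
  deg(2) = 2
  deg(3) = 2
  deg(4) = 2
  deg(5) = 2
  deg(6) = 2
  deg(7) = 2
  deg(8) = 2

Step 2: Count vertices with odd degree:
  All vertices have even degree (0 odd-degree vertices)

Step 3: Apply Euler's theorem:
  - Eulerian circuit exists iff graph is connected and all vertices have even degree
  - Eulerian path exists iff graph is connected and has 0 or 2 odd-degree vertices

Graph is connected with 0 odd-degree vertices.
Both Eulerian circuit and Eulerian path exist.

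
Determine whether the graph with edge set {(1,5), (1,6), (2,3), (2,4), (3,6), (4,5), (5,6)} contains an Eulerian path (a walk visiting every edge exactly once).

Step 1: Find the degree of each vertex:
  deg(1) = 2
  deg(2) = 2
  deg(3) = 2
  deg(4) = 2
  deg(5) = 3
  deg(6) = 3

Step 2: Count vertices with odd degree:
  Odd-degree vertices: 5, 6 (2 total)

Step 3: Apply Euler's theorem:
  - Eulerian circuit exists iff graph is connected and all vertices have even degree
  - Eulerian path exists iff graph is connected and has 0 or 2 odd-degree vertices

Graph is connected with exactly 2 odd-degree vertices (5, 6).
Eulerian path exists (starting and ending at the odd-degree vertices), but no Eulerian circuit.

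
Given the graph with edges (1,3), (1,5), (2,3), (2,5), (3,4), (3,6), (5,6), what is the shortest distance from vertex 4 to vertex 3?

Step 1: Build adjacency list:
  1: 3, 5
  2: 3, 5
  3: 1, 2, 4, 6
  4: 3
  5: 1, 2, 6
  6: 3, 5

Step 2: BFS from vertex 4 to find shortest path to 3:
  vertex 3 reached at distance 1

Step 3: Shortest path: 4 -> 3
Path length: 1 edge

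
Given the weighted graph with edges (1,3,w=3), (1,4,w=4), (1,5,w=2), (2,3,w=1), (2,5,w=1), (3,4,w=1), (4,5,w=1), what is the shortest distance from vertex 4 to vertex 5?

Step 1: Build adjacency list with weights:
  1: 3(w=3), 4(w=4), 5(w=2)
  2: 3(w=1), 5(w=1)
  3: 1(w=3), 2(w=1), 4(w=1)
  4: 1(w=4), 3(w=1), 5(w=1)
  5: 1(w=2), 2(w=1), 4(w=1)

Step 2: Apply Dijkstra's algorithm from vertex 4:
  Visit vertex 4 (distance=0)
    Update dist[1] = 4
    Update dist[3] = 1
    Update dist[5] = 1
  Visit vertex 3 (distance=1)
    Update dist[2] = 2
  Visit vertex 5 (distance=1)
    Update dist[1] = 3

Step 3: Shortest path: 4 -> 5
Total weight: 1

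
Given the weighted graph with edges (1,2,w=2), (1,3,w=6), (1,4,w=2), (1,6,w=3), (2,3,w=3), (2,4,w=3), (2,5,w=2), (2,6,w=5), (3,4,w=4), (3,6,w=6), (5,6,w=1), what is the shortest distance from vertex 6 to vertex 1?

Step 1: Build adjacency list with weights:
  1: 2(w=2), 3(w=6), 4(w=2), 6(w=3)
  2: 1(w=2), 3(w=3), 4(w=3), 5(w=2), 6(w=5)
  3: 1(w=6), 2(w=3), 4(w=4), 6(w=6)
  4: 1(w=2), 2(w=3), 3(w=4)
  5: 2(w=2), 6(w=1)
  6: 1(w=3), 2(w=5), 3(w=6), 5(w=1)

Step 2: Apply Dijkstra's algorithm from vertex 6:
  Visit vertex 6 (distance=0)
    Update dist[1] = 3
    Update dist[2] = 5
    Update dist[3] = 6
    Update dist[5] = 1
  Visit vertex 5 (distance=1)
    Update dist[2] = 3
  Visit vertex 1 (distance=3)
    Update dist[4] = 5

Step 3: Shortest path: 6 -> 1
Total weight: 3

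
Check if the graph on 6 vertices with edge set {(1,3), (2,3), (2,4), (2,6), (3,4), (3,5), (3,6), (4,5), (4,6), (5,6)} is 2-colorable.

Step 1: Attempt 2-coloring using BFS:
  Start at vertex 1, assign color 0
  Color vertex 3 with color 1 (neighbor of 1)
  Color vertex 2 with color 0 (neighbor of 3)
  Color vertex 4 with color 0 (neighbor of 3)
  Color vertex 5 with color 0 (neighbor of 3)
  Color vertex 6 with color 0 (neighbor of 3)

Step 2: Conflict found! Vertices 2 and 4 are adjacent but have the same color.
This means the graph contains an odd cycle.

The graph is NOT bipartite.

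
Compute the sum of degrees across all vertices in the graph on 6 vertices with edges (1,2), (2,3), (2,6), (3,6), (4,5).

Step 1: Count edges incident to each vertex:
  deg(1) = 1 (neighbors: 2)
  deg(2) = 3 (neighbors: 1, 3, 6)
  deg(3) = 2 (neighbors: 2, 6)
  deg(4) = 1 (neighbors: 5)
  deg(5) = 1 (neighbors: 4)
  deg(6) = 2 (neighbors: 2, 3)

Step 2: Sum all degrees:
  1 + 3 + 2 + 1 + 1 + 2 = 10

Verification: sum of degrees = 2 * |E| = 2 * 5 = 10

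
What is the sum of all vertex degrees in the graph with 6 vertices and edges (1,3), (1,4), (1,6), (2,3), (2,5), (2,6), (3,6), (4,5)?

Step 1: Count edges incident to each vertex:
  deg(1) = 3 (neighbors: 3, 4, 6)
  deg(2) = 3 (neighbors: 3, 5, 6)
  deg(3) = 3 (neighbors: 1, 2, 6)
  deg(4) = 2 (neighbors: 1, 5)
  deg(5) = 2 (neighbors: 2, 4)
  deg(6) = 3 (neighbors: 1, 2, 3)

Step 2: Sum all degrees:
  3 + 3 + 3 + 2 + 2 + 3 = 16

Verification: sum of degrees = 2 * |E| = 2 * 8 = 16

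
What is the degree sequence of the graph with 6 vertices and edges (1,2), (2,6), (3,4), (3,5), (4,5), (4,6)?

Step 1: Count edges incident to each vertex:
  deg(1) = 1 (neighbors: 2)
  deg(2) = 2 (neighbors: 1, 6)
  deg(3) = 2 (neighbors: 4, 5)
  deg(4) = 3 (neighbors: 3, 5, 6)
  deg(5) = 2 (neighbors: 3, 4)
  deg(6) = 2 (neighbors: 2, 4)

Step 2: Sort degrees in non-increasing order:
  Degrees: [1, 2, 2, 3, 2, 2] -> sorted: [3, 2, 2, 2, 2, 1]

Degree sequence: [3, 2, 2, 2, 2, 1]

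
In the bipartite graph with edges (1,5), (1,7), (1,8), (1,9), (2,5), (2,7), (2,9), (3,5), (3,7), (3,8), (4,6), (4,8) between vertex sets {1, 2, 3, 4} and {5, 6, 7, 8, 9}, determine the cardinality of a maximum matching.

Step 1: List the neighbors of each left vertex:
  1: 5, 7, 8, 9
  2: 5, 7, 9
  3: 5, 7, 8
  4: 6, 8

Step 2: Greedily match left vertices, then look for augmenting paths:
  Match 1 -- 5
  Match 2 -- 7
  Match 3 -- 8
  Match 4 -- 6
  No augmenting path remains.

Step 3: Verify this is maximum:
  Matching size 4 = min(|L|, |R|) = min(4, 5), which is an upper bound, so this matching is maximum.

Maximum matching: {(1,5), (2,7), (3,8), (4,6)}
Size: 4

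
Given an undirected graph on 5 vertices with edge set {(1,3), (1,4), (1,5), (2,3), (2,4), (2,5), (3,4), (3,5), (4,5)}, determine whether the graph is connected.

Step 1: Build adjacency list from edges:
  1: 3, 4, 5
  2: 3, 4, 5
  3: 1, 2, 4, 5
  4: 1, 2, 3, 5
  5: 1, 2, 3, 4

Step 2: Run BFS/DFS from vertex 1:
  Visited: {1, 3, 4, 5, 2}
  Reached 5 of 5 vertices

Step 3: All 5 vertices reached from vertex 1, so the graph is connected.
Answer: Yes, the graph is connected.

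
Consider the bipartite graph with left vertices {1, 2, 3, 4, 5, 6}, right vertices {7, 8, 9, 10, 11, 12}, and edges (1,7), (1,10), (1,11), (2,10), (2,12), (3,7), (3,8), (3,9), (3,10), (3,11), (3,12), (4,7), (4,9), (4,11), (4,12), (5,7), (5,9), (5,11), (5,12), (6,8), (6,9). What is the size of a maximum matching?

Step 1: List the neighbors of each left vertex:
  1: 7, 10, 11
  2: 10, 12
  3: 7, 8, 9, 10, 11, 12
  4: 7, 9, 11, 12
  5: 7, 9, 11, 12
  6: 8, 9

Step 2: Greedily match left vertices, then look for augmenting paths:
  Match 1 -- 7
  Match 2 -- 10
  Match 3 -- 12
  Match 4 -- 9
  Match 5 -- 11
  Match 6 -- 8
  No augmenting path remains.

Step 3: Verify this is maximum:
  Matching size 6 = min(|L|, |R|) = min(6, 6), which is an upper bound, so this matching is maximum.

Maximum matching: {(1,7), (2,10), (3,12), (4,9), (5,11), (6,8)}
Size: 6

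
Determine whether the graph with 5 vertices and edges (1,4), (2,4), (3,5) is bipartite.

Step 1: Attempt 2-coloring using BFS:
  Start at vertex 1, assign color 0
  Color vertex 4 with color 1 (neighbor of 1)
  Color vertex 2 with color 0 (neighbor of 4)
  Start new component at vertex 3, assign color 0
  Color vertex 5 with color 1 (neighbor of 3)

Step 2: 2-coloring succeeded. No conflicts found.
  Set A (color 0): {1, 2, 3}
  Set B (color 1): {4, 5}

The graph is bipartite with partition {1, 2, 3}, {4, 5}.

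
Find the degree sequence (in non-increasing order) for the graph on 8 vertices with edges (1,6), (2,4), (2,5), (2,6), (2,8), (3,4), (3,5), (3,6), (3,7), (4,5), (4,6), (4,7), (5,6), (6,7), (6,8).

Step 1: Count edges incident to each vertex:
  deg(1) = 1 (neighbors: 6)
  deg(2) = 4 (neighbors: 4, 5, 6, 8)
  deg(3) = 4 (neighbors: 4, 5, 6, 7)
  deg(4) = 5 (neighbors: 2, 3, 5, 6, 7)
  deg(5) = 4 (neighbors: 2, 3, 4, 6)
  deg(6) = 7 (neighbors: 1, 2, 3, 4, 5, 7, 8)
  deg(7) = 3 (neighbors: 3, 4, 6)
  deg(8) = 2 (neighbors: 2, 6)

Step 2: Sort degrees in non-increasing order:
  Degrees: [1, 4, 4, 5, 4, 7, 3, 2] -> sorted: [7, 5, 4, 4, 4, 3, 2, 1]

Degree sequence: [7, 5, 4, 4, 4, 3, 2, 1]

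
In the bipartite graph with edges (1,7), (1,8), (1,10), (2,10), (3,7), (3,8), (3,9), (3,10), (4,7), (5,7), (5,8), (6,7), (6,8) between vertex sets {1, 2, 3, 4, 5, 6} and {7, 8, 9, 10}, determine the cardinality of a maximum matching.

Step 1: List the neighbors of each left vertex:
  1: 7, 8, 10
  2: 10
  3: 7, 8, 9, 10
  4: 7
  5: 7, 8
  6: 7, 8

Step 2: Greedily match left vertices, then look for augmenting paths:
  Match 1 -- 7
  Match 2 -- 10
  Match 3 -- 9
  Match 5 -- 8
  No augmenting path remains.

Step 3: Verify this is maximum:
  Matching size 4 = min(|L|, |R|) = min(6, 4), which is an upper bound, so this matching is maximum.

Maximum matching: {(1,7), (2,10), (3,9), (5,8)}
Size: 4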